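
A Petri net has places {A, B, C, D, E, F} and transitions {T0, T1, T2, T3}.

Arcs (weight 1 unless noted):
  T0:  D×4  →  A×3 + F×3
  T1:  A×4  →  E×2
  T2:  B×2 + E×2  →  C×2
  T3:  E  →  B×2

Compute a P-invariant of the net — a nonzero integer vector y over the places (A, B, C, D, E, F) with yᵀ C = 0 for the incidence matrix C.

y = (A:4, B:4, C:12, D:3, E:8, F:0)

Incidence matrix C (rows=places, cols=transitions):
       T0   T1   T2   T3
    A   3   -4    0    0
    B   0    0   -2    2
    C   0    0    2    0
    D  -4    0    0    0
    E   0    2   -2   -1
    F   3    0    0    0

Candidate y = [4, 4, 12, 3, 8, 0]; check y·C column-wise:
  col T0: 4·3 + 4·0 + 12·0 + 3·-4 + 8·0 + 0·3 = 0
  col T1: 4·-4 + 4·0 + 12·0 + 3·0 + 8·2 = 0
  col T2: 4·0 + 4·-2 + 12·2 + 3·0 + 8·-2 = 0
  col T3: 4·0 + 4·2 + 12·0 + 3·0 + 8·-1 = 0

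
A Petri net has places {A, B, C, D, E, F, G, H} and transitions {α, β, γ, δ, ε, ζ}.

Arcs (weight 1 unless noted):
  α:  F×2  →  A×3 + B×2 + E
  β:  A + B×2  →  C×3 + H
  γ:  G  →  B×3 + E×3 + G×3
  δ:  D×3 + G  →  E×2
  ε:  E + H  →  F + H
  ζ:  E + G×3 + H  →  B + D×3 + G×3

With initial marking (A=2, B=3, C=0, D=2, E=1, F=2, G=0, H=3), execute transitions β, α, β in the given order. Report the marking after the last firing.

(A=3, B=1, C=6, D=2, E=2, F=0, G=0, H=5)

step 1: fire β:  (A=2, B=3, C=0, D=2, E=1, F=2, G=0, H=3) → (A=1, B=1, C=3, D=2, E=1, F=2, G=0, H=4)
step 2: fire α:  (A=1, B=1, C=3, D=2, E=1, F=2, G=0, H=4) → (A=4, B=3, C=3, D=2, E=2, F=0, G=0, H=4)
step 3: fire β:  (A=4, B=3, C=3, D=2, E=2, F=0, G=0, H=4) → (A=3, B=1, C=6, D=2, E=2, F=0, G=0, H=5)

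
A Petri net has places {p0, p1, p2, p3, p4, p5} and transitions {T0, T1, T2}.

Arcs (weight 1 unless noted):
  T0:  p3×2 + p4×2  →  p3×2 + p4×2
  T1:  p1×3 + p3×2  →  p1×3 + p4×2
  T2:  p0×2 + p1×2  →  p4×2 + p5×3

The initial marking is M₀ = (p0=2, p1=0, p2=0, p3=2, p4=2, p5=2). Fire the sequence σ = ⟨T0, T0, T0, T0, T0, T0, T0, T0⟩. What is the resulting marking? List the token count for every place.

step 1: fire T0:  (p0=2, p1=0, p2=0, p3=2, p4=2, p5=2) → (p0=2, p1=0, p2=0, p3=2, p4=2, p5=2)
step 2: fire T0:  (p0=2, p1=0, p2=0, p3=2, p4=2, p5=2) → (p0=2, p1=0, p2=0, p3=2, p4=2, p5=2)
step 3: fire T0:  (p0=2, p1=0, p2=0, p3=2, p4=2, p5=2) → (p0=2, p1=0, p2=0, p3=2, p4=2, p5=2)
step 4: fire T0:  (p0=2, p1=0, p2=0, p3=2, p4=2, p5=2) → (p0=2, p1=0, p2=0, p3=2, p4=2, p5=2)
step 5: fire T0:  (p0=2, p1=0, p2=0, p3=2, p4=2, p5=2) → (p0=2, p1=0, p2=0, p3=2, p4=2, p5=2)
step 6: fire T0:  (p0=2, p1=0, p2=0, p3=2, p4=2, p5=2) → (p0=2, p1=0, p2=0, p3=2, p4=2, p5=2)
step 7: fire T0:  (p0=2, p1=0, p2=0, p3=2, p4=2, p5=2) → (p0=2, p1=0, p2=0, p3=2, p4=2, p5=2)
step 8: fire T0:  (p0=2, p1=0, p2=0, p3=2, p4=2, p5=2) → (p0=2, p1=0, p2=0, p3=2, p4=2, p5=2)

(p0=2, p1=0, p2=0, p3=2, p4=2, p5=2)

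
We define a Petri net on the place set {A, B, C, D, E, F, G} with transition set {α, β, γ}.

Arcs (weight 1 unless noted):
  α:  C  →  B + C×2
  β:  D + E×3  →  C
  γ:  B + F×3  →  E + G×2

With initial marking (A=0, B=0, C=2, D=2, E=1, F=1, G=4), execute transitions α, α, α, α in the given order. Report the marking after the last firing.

(A=0, B=4, C=6, D=2, E=1, F=1, G=4)

step 1: fire α:  (A=0, B=0, C=2, D=2, E=1, F=1, G=4) → (A=0, B=1, C=3, D=2, E=1, F=1, G=4)
step 2: fire α:  (A=0, B=1, C=3, D=2, E=1, F=1, G=4) → (A=0, B=2, C=4, D=2, E=1, F=1, G=4)
step 3: fire α:  (A=0, B=2, C=4, D=2, E=1, F=1, G=4) → (A=0, B=3, C=5, D=2, E=1, F=1, G=4)
step 4: fire α:  (A=0, B=3, C=5, D=2, E=1, F=1, G=4) → (A=0, B=4, C=6, D=2, E=1, F=1, G=4)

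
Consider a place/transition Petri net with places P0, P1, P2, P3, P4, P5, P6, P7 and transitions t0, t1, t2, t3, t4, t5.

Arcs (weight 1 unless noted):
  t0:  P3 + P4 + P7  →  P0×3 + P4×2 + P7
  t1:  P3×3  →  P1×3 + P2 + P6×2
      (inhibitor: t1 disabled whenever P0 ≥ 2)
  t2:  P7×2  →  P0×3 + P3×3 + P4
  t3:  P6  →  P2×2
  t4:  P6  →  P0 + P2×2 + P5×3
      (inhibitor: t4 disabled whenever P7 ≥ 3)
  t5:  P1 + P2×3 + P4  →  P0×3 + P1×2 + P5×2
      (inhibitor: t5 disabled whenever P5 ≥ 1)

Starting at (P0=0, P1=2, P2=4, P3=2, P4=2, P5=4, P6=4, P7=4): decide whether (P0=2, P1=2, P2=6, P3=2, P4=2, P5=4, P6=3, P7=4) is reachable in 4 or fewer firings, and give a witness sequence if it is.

NO — not reachable within 4 firings

depth 0: 1 marking
depth 1: 4 markings reached so far
depth 2: 11 markings reached so far
depth 3: 23 markings reached so far
depth 4: 42 markings reached so far
target is not among the 42 markings reachable within 4 steps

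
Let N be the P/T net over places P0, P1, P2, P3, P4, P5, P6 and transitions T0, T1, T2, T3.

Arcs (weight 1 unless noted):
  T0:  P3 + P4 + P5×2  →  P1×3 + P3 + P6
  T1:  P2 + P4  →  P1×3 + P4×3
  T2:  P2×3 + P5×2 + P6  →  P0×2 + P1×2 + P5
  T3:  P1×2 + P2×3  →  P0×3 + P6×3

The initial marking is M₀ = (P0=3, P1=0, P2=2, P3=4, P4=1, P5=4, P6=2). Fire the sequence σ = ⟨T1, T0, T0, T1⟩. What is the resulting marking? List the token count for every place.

(P0=3, P1=12, P2=0, P3=4, P4=3, P5=0, P6=4)

step 1: fire T1:  (P0=3, P1=0, P2=2, P3=4, P4=1, P5=4, P6=2) → (P0=3, P1=3, P2=1, P3=4, P4=3, P5=4, P6=2)
step 2: fire T0:  (P0=3, P1=3, P2=1, P3=4, P4=3, P5=4, P6=2) → (P0=3, P1=6, P2=1, P3=4, P4=2, P5=2, P6=3)
step 3: fire T0:  (P0=3, P1=6, P2=1, P3=4, P4=2, P5=2, P6=3) → (P0=3, P1=9, P2=1, P3=4, P4=1, P5=0, P6=4)
step 4: fire T1:  (P0=3, P1=9, P2=1, P3=4, P4=1, P5=0, P6=4) → (P0=3, P1=12, P2=0, P3=4, P4=3, P5=0, P6=4)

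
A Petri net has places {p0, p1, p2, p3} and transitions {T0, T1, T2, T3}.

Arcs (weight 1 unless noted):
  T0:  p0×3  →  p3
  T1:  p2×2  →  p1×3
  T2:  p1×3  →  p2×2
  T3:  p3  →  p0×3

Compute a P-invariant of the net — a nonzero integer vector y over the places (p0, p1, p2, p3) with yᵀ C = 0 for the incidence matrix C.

Incidence matrix C (rows=places, cols=transitions):
       T0   T1   T2   T3
   p0  -3    0    0    3
   p1   0    3   -3    0
   p2   0   -2    2    0
   p3   1    0    0   -1

Candidate y = [0, 2, 3, 0]; check y·C column-wise:
  col T0: 0·-3 + 2·0 + 3·0 + 0·1 = 0
  col T1: 2·3 + 3·-2 = 0
  col T2: 2·-3 + 3·2 = 0
  col T3: 0·3 + 2·0 + 3·0 + 0·-1 = 0

y = (p0:0, p1:2, p2:3, p3:0)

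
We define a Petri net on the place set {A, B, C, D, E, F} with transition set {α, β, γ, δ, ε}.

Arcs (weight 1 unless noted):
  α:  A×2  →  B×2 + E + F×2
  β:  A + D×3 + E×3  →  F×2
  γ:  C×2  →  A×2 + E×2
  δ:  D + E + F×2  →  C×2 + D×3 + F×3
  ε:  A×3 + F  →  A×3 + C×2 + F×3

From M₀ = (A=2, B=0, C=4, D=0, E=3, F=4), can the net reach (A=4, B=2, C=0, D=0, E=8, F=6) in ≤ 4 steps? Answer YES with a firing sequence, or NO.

YES — reachable via ⟨α, γ, γ⟩ (3 firings)

step 1: fire α:  (A=2, B=0, C=4, D=0, E=3, F=4) → (A=0, B=2, C=4, D=0, E=4, F=6)
step 2: fire γ:  (A=0, B=2, C=4, D=0, E=4, F=6) → (A=2, B=2, C=2, D=0, E=6, F=6)
step 3: fire γ:  (A=2, B=2, C=2, D=0, E=6, F=6) → (A=4, B=2, C=0, D=0, E=8, F=6)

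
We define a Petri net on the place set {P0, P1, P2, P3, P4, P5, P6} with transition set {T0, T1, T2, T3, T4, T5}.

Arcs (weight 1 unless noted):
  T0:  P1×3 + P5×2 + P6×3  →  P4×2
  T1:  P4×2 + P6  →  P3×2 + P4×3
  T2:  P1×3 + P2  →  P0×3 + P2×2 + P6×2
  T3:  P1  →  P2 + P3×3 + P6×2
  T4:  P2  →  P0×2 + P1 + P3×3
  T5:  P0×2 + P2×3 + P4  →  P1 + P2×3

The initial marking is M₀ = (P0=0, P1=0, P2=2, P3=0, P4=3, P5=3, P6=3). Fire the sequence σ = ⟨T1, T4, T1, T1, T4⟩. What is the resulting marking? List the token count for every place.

step 1: fire T1:  (P0=0, P1=0, P2=2, P3=0, P4=3, P5=3, P6=3) → (P0=0, P1=0, P2=2, P3=2, P4=4, P5=3, P6=2)
step 2: fire T4:  (P0=0, P1=0, P2=2, P3=2, P4=4, P5=3, P6=2) → (P0=2, P1=1, P2=1, P3=5, P4=4, P5=3, P6=2)
step 3: fire T1:  (P0=2, P1=1, P2=1, P3=5, P4=4, P5=3, P6=2) → (P0=2, P1=1, P2=1, P3=7, P4=5, P5=3, P6=1)
step 4: fire T1:  (P0=2, P1=1, P2=1, P3=7, P4=5, P5=3, P6=1) → (P0=2, P1=1, P2=1, P3=9, P4=6, P5=3, P6=0)
step 5: fire T4:  (P0=2, P1=1, P2=1, P3=9, P4=6, P5=3, P6=0) → (P0=4, P1=2, P2=0, P3=12, P4=6, P5=3, P6=0)

(P0=4, P1=2, P2=0, P3=12, P4=6, P5=3, P6=0)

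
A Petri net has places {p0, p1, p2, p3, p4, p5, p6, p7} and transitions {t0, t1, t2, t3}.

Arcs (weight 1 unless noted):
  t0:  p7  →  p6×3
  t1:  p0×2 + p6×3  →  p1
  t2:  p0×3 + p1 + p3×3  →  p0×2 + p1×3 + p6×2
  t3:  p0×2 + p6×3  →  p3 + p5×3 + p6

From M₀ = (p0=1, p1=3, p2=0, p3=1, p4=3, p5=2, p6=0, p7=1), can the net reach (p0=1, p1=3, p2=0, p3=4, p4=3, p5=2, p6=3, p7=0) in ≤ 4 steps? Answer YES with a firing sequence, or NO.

NO — not reachable within 4 firings

depth 0: 1 marking
depth 1: 2 markings reached so far
depth 2: 2 markings reached so far
(frontier empty at depth 2; search complete)
target is not among the 2 markings reachable within 4 steps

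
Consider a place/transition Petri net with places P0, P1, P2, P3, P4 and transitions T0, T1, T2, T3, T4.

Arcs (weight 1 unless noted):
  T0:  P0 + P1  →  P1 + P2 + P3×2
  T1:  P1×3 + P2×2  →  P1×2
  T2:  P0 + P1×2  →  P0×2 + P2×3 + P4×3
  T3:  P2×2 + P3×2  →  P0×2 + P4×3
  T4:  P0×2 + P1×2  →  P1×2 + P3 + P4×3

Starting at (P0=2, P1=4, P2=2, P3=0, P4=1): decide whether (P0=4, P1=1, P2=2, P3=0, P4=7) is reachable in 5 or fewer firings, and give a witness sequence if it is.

YES — reachable via ⟨T0, T1, T2, T3⟩ (4 firings)

step 1: fire T0:  (P0=2, P1=4, P2=2, P3=0, P4=1) → (P0=1, P1=4, P2=3, P3=2, P4=1)
step 2: fire T1:  (P0=1, P1=4, P2=3, P3=2, P4=1) → (P0=1, P1=3, P2=1, P3=2, P4=1)
step 3: fire T2:  (P0=1, P1=3, P2=1, P3=2, P4=1) → (P0=2, P1=1, P2=4, P3=2, P4=4)
step 4: fire T3:  (P0=2, P1=1, P2=4, P3=2, P4=4) → (P0=4, P1=1, P2=2, P3=0, P4=7)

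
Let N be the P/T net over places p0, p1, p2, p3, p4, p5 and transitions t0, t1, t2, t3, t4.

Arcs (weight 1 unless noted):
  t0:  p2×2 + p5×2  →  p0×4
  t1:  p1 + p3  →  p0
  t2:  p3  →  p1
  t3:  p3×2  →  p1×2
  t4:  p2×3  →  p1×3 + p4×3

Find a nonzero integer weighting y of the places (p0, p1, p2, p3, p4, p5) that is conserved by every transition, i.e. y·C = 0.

y = (p0:2, p1:1, p2:4, p3:1, p4:3, p5:0)

Incidence matrix C (rows=places, cols=transitions):
       t0   t1   t2   t3   t4
   p0   4    1    0    0    0
   p1   0   -1    1    2    3
   p2  -2    0    0    0   -3
   p3   0   -1   -1   -2    0
   p4   0    0    0    0    3
   p5  -2    0    0    0    0

Candidate y = [2, 1, 4, 1, 3, 0]; check y·C column-wise:
  col t0: 2·4 + 1·0 + 4·-2 + 1·0 + 3·0 + 0·-2 = 0
  col t1: 2·1 + 1·-1 + 4·0 + 1·-1 + 3·0 = 0
  col t2: 2·0 + 1·1 + 4·0 + 1·-1 + 3·0 = 0
  col t3: 2·0 + 1·2 + 4·0 + 1·-2 + 3·0 = 0
  col t4: 2·0 + 1·3 + 4·-3 + 1·0 + 3·3 = 0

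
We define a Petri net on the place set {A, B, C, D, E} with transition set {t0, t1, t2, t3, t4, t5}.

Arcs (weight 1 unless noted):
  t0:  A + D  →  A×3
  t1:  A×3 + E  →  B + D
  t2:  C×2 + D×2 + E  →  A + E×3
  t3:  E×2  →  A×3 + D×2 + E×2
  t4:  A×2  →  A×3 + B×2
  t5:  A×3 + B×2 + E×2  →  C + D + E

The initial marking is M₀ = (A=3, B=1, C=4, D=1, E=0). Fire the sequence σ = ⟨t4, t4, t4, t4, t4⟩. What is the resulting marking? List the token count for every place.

(A=8, B=11, C=4, D=1, E=0)

step 1: fire t4:  (A=3, B=1, C=4, D=1, E=0) → (A=4, B=3, C=4, D=1, E=0)
step 2: fire t4:  (A=4, B=3, C=4, D=1, E=0) → (A=5, B=5, C=4, D=1, E=0)
step 3: fire t4:  (A=5, B=5, C=4, D=1, E=0) → (A=6, B=7, C=4, D=1, E=0)
step 4: fire t4:  (A=6, B=7, C=4, D=1, E=0) → (A=7, B=9, C=4, D=1, E=0)
step 5: fire t4:  (A=7, B=9, C=4, D=1, E=0) → (A=8, B=11, C=4, D=1, E=0)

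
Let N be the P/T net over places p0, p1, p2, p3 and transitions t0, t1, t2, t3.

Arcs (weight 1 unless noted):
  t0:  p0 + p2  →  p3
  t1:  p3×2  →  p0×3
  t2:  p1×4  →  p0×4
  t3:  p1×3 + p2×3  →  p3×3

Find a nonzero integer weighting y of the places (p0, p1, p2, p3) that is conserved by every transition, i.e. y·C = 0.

y = (p0:2, p1:2, p2:1, p3:3)

Incidence matrix C (rows=places, cols=transitions):
       t0   t1   t2   t3
   p0  -1    3    4    0
   p1   0    0   -4   -3
   p2  -1    0    0   -3
   p3   1   -2    0    3

Candidate y = [2, 2, 1, 3]; check y·C column-wise:
  col t0: 2·-1 + 2·0 + 1·-1 + 3·1 = 0
  col t1: 2·3 + 2·0 + 1·0 + 3·-2 = 0
  col t2: 2·4 + 2·-4 + 1·0 + 3·0 = 0
  col t3: 2·0 + 2·-3 + 1·-3 + 3·3 = 0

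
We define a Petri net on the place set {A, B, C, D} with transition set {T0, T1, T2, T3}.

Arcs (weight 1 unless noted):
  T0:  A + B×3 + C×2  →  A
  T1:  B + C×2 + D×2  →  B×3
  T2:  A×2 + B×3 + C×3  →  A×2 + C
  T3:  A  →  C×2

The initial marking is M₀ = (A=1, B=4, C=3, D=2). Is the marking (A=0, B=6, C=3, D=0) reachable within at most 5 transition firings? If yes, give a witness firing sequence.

YES — reachable via ⟨T1, T3⟩ (2 firings)

step 1: fire T1:  (A=1, B=4, C=3, D=2) → (A=1, B=6, C=1, D=0)
step 2: fire T3:  (A=1, B=6, C=1, D=0) → (A=0, B=6, C=3, D=0)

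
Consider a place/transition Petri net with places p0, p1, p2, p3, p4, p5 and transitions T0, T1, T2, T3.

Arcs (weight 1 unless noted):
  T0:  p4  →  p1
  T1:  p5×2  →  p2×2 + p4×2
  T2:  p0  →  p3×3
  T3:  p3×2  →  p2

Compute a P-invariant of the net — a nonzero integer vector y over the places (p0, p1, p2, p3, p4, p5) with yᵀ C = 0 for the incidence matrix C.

Incidence matrix C (rows=places, cols=transitions):
       T0   T1   T2   T3
   p0   0    0   -1    0
   p1   1    0    0    0
   p2   0    2    0    1
   p3   0    0    3   -2
   p4  -1    2    0    0
   p5   0   -2    0    0

Candidate y = [3, -2, 2, 1, -2, 0]; check y·C column-wise:
  col T0: 3·0 + -2·1 + 2·0 + 1·0 + -2·-1 = 0
  col T1: 3·0 + -2·0 + 2·2 + 1·0 + -2·2 + 0·-2 = 0
  col T2: 3·-1 + -2·0 + 2·0 + 1·3 + -2·0 = 0
  col T3: 3·0 + -2·0 + 2·1 + 1·-2 + -2·0 = 0

y = (p0:3, p1:-2, p2:2, p3:1, p4:-2, p5:0)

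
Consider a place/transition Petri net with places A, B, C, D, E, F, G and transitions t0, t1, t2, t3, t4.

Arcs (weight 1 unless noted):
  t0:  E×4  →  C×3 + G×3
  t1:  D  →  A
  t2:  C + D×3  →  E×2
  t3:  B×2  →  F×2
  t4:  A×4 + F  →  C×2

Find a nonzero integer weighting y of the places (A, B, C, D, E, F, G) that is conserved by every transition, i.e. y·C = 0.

Incidence matrix C (rows=places, cols=transitions):
       t0   t1   t2   t3   t4
    A   0    1    0    0   -4
    B   0    0    0   -2    0
    C   3    0   -1    0    2
    D   0   -1   -3    0    0
    E  -4    0    2    0    0
    F   0    0    0    2   -1
    G   3    0    0    0    0

Candidate y = [2, 16, 12, 2, 9, 16, 0]; check y·C column-wise:
  col t0: 2·0 + 16·0 + 12·3 + 2·0 + 9·-4 + 16·0 + 0·3 = 0
  col t1: 2·1 + 16·0 + 12·0 + 2·-1 + 9·0 + 16·0 = 0
  col t2: 2·0 + 16·0 + 12·-1 + 2·-3 + 9·2 + 16·0 = 0
  col t3: 2·0 + 16·-2 + 12·0 + 2·0 + 9·0 + 16·2 = 0
  col t4: 2·-4 + 16·0 + 12·2 + 2·0 + 9·0 + 16·-1 = 0

y = (A:2, B:16, C:12, D:2, E:9, F:16, G:0)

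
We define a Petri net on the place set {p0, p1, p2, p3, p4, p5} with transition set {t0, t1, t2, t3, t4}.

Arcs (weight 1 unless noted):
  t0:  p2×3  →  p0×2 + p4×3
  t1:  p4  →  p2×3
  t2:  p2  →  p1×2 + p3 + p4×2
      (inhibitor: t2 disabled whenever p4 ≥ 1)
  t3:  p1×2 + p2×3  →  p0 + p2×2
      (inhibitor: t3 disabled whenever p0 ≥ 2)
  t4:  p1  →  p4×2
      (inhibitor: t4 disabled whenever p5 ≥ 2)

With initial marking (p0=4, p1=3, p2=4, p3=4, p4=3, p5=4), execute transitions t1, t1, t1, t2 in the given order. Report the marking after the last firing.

step 1: fire t1:  (p0=4, p1=3, p2=4, p3=4, p4=3, p5=4) → (p0=4, p1=3, p2=7, p3=4, p4=2, p5=4)
step 2: fire t1:  (p0=4, p1=3, p2=7, p3=4, p4=2, p5=4) → (p0=4, p1=3, p2=10, p3=4, p4=1, p5=4)
step 3: fire t1:  (p0=4, p1=3, p2=10, p3=4, p4=1, p5=4) → (p0=4, p1=3, p2=13, p3=4, p4=0, p5=4)
step 4: fire t2:  (p0=4, p1=3, p2=13, p3=4, p4=0, p5=4) → (p0=4, p1=5, p2=12, p3=5, p4=2, p5=4)

(p0=4, p1=5, p2=12, p3=5, p4=2, p5=4)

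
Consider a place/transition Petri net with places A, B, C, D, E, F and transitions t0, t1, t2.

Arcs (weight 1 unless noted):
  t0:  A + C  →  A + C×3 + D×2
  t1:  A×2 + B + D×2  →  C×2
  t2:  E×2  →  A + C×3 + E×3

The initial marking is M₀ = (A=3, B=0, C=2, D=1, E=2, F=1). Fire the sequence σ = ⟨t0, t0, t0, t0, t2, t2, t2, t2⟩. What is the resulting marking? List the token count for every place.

step 1: fire t0:  (A=3, B=0, C=2, D=1, E=2, F=1) → (A=3, B=0, C=4, D=3, E=2, F=1)
step 2: fire t0:  (A=3, B=0, C=4, D=3, E=2, F=1) → (A=3, B=0, C=6, D=5, E=2, F=1)
step 3: fire t0:  (A=3, B=0, C=6, D=5, E=2, F=1) → (A=3, B=0, C=8, D=7, E=2, F=1)
step 4: fire t0:  (A=3, B=0, C=8, D=7, E=2, F=1) → (A=3, B=0, C=10, D=9, E=2, F=1)
step 5: fire t2:  (A=3, B=0, C=10, D=9, E=2, F=1) → (A=4, B=0, C=13, D=9, E=3, F=1)
step 6: fire t2:  (A=4, B=0, C=13, D=9, E=3, F=1) → (A=5, B=0, C=16, D=9, E=4, F=1)
step 7: fire t2:  (A=5, B=0, C=16, D=9, E=4, F=1) → (A=6, B=0, C=19, D=9, E=5, F=1)
step 8: fire t2:  (A=6, B=0, C=19, D=9, E=5, F=1) → (A=7, B=0, C=22, D=9, E=6, F=1)

(A=7, B=0, C=22, D=9, E=6, F=1)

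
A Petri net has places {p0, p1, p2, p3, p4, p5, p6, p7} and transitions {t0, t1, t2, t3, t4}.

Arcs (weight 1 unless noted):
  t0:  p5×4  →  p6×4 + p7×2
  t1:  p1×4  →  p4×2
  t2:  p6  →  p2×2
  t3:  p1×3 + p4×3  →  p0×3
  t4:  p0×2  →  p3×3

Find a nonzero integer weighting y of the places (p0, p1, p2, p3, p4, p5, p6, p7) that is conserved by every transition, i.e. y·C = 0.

y = (p0:3, p1:1, p2:0, p3:2, p4:2, p5:0, p6:0, p7:0)

Incidence matrix C (rows=places, cols=transitions):
       t0   t1   t2   t3   t4
   p0   0    0    0    3   -2
   p1   0   -4    0   -3    0
   p2   0    0    2    0    0
   p3   0    0    0    0    3
   p4   0    2    0   -3    0
   p5  -4    0    0    0    0
   p6   4    0   -1    0    0
   p7   2    0    0    0    0

Candidate y = [3, 1, 0, 2, 2, 0, 0, 0]; check y·C column-wise:
  col t0: 3·0 + 1·0 + 2·0 + 2·0 + 0·-4 + 0·4 + 0·2 = 0
  col t1: 3·0 + 1·-4 + 2·0 + 2·2 = 0
  col t2: 3·0 + 1·0 + 0·2 + 2·0 + 2·0 + 0·-1 = 0
  col t3: 3·3 + 1·-3 + 2·0 + 2·-3 = 0
  col t4: 3·-2 + 1·0 + 2·3 + 2·0 = 0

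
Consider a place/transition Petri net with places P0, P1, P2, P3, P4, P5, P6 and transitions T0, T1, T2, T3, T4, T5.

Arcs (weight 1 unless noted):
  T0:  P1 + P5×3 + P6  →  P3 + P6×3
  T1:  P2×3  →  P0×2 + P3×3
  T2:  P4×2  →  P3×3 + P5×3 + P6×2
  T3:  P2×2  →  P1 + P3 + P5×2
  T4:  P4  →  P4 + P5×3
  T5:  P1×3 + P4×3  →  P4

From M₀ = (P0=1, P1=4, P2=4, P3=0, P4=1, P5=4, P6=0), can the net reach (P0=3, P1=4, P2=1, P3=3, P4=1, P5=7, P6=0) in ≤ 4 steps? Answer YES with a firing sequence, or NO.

YES — reachable via ⟨T1, T4⟩ (2 firings)

step 1: fire T1:  (P0=1, P1=4, P2=4, P3=0, P4=1, P5=4, P6=0) → (P0=3, P1=4, P2=1, P3=3, P4=1, P5=4, P6=0)
step 2: fire T4:  (P0=3, P1=4, P2=1, P3=3, P4=1, P5=4, P6=0) → (P0=3, P1=4, P2=1, P3=3, P4=1, P5=7, P6=0)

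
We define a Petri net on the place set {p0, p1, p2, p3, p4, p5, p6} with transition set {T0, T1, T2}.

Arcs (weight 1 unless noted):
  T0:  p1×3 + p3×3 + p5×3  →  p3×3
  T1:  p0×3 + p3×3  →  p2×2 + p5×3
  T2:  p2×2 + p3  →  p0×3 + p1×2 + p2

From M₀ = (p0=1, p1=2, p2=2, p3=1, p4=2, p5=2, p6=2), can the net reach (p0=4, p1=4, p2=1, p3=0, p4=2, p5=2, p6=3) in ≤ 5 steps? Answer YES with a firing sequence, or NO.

NO — not reachable within 5 firings

depth 0: 1 marking
depth 1: 2 markings reached so far
depth 2: 2 markings reached so far
(frontier empty at depth 2; search complete)
target is not among the 2 markings reachable within 5 steps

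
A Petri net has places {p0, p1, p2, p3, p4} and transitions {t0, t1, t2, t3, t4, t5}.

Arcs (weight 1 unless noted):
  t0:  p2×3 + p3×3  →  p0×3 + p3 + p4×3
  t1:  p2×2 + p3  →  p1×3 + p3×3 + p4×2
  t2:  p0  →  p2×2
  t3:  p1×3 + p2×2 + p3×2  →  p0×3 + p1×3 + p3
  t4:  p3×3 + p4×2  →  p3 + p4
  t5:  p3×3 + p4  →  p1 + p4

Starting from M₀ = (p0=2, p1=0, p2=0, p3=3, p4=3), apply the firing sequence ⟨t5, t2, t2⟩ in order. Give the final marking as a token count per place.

(p0=0, p1=1, p2=4, p3=0, p4=3)

step 1: fire t5:  (p0=2, p1=0, p2=0, p3=3, p4=3) → (p0=2, p1=1, p2=0, p3=0, p4=3)
step 2: fire t2:  (p0=2, p1=1, p2=0, p3=0, p4=3) → (p0=1, p1=1, p2=2, p3=0, p4=3)
step 3: fire t2:  (p0=1, p1=1, p2=2, p3=0, p4=3) → (p0=0, p1=1, p2=4, p3=0, p4=3)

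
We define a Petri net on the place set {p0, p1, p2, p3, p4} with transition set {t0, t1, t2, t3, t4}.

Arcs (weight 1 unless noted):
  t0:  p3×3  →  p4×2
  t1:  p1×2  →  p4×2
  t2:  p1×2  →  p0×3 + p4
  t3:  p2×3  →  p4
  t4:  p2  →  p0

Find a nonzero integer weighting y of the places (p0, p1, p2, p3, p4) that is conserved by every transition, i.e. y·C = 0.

y = (p0:1, p1:3, p2:1, p3:2, p4:3)

Incidence matrix C (rows=places, cols=transitions):
       t0   t1   t2   t3   t4
   p0   0    0    3    0    1
   p1   0   -2   -2    0    0
   p2   0    0    0   -3   -1
   p3  -3    0    0    0    0
   p4   2    2    1    1    0

Candidate y = [1, 3, 1, 2, 3]; check y·C column-wise:
  col t0: 1·0 + 3·0 + 1·0 + 2·-3 + 3·2 = 0
  col t1: 1·0 + 3·-2 + 1·0 + 2·0 + 3·2 = 0
  col t2: 1·3 + 3·-2 + 1·0 + 2·0 + 3·1 = 0
  col t3: 1·0 + 3·0 + 1·-3 + 2·0 + 3·1 = 0
  col t4: 1·1 + 3·0 + 1·-1 + 2·0 + 3·0 = 0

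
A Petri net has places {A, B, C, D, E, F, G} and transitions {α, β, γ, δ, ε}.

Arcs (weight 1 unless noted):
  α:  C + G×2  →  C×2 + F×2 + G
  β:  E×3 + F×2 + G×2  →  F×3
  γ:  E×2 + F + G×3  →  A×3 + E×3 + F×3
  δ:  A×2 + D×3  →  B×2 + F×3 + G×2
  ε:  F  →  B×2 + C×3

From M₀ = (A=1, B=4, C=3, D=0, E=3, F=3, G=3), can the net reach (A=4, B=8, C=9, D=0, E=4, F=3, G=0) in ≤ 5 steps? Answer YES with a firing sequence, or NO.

YES — reachable via ⟨γ, ε, ε⟩ (3 firings)

step 1: fire γ:  (A=1, B=4, C=3, D=0, E=3, F=3, G=3) → (A=4, B=4, C=3, D=0, E=4, F=5, G=0)
step 2: fire ε:  (A=4, B=4, C=3, D=0, E=4, F=5, G=0) → (A=4, B=6, C=6, D=0, E=4, F=4, G=0)
step 3: fire ε:  (A=4, B=6, C=6, D=0, E=4, F=4, G=0) → (A=4, B=8, C=9, D=0, E=4, F=3, G=0)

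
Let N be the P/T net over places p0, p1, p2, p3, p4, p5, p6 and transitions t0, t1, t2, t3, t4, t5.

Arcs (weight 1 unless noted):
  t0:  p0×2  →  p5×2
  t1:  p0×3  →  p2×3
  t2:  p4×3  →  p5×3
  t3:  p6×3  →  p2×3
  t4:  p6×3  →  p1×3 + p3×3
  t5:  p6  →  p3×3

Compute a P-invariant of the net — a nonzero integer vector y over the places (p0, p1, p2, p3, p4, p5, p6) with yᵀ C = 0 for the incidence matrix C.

Incidence matrix C (rows=places, cols=transitions):
       t0   t1   t2   t3   t4   t5
   p0  -2   -3    0    0    0    0
   p1   0    0    0    0    3    0
   p2   0    3    0    3    0    0
   p3   0    0    0    0    3    3
   p4   0    0   -3    0    0    0
   p5   2    0    3    0    0    0
   p6   0    0    0   -3   -3   -1

Candidate y = [3, 2, 3, 1, 3, 3, 3]; check y·C column-wise:
  col t0: 3·-2 + 2·0 + 3·0 + 1·0 + 3·0 + 3·2 + 3·0 = 0
  col t1: 3·-3 + 2·0 + 3·3 + 1·0 + 3·0 + 3·0 + 3·0 = 0
  col t2: 3·0 + 2·0 + 3·0 + 1·0 + 3·-3 + 3·3 + 3·0 = 0
  col t3: 3·0 + 2·0 + 3·3 + 1·0 + 3·0 + 3·0 + 3·-3 = 0
  col t4: 3·0 + 2·3 + 3·0 + 1·3 + 3·0 + 3·0 + 3·-3 = 0
  col t5: 3·0 + 2·0 + 3·0 + 1·3 + 3·0 + 3·0 + 3·-1 = 0

y = (p0:3, p1:2, p2:3, p3:1, p4:3, p5:3, p6:3)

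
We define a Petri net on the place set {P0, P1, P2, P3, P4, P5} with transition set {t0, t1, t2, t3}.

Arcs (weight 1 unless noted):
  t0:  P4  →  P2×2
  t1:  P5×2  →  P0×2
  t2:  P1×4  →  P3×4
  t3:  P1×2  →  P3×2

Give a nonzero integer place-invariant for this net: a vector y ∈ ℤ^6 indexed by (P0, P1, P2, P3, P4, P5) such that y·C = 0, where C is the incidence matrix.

Incidence matrix C (rows=places, cols=transitions):
       t0   t1   t2   t3
   P0   0    2    0    0
   P1   0    0   -4   -2
   P2   2    0    0    0
   P3   0    0    4    2
   P4  -1    0    0    0
   P5   0   -2    0    0

Candidate y = [0, 1, 0, 1, 0, 0]; check y·C column-wise:
  col t0: 1·0 + 0·2 + 1·0 + 0·-1 = 0
  col t1: 0·2 + 1·0 + 1·0 + 0·-2 = 0
  col t2: 1·-4 + 1·4 = 0
  col t3: 1·-2 + 1·2 = 0

y = (P0:0, P1:1, P2:0, P3:1, P4:0, P5:0)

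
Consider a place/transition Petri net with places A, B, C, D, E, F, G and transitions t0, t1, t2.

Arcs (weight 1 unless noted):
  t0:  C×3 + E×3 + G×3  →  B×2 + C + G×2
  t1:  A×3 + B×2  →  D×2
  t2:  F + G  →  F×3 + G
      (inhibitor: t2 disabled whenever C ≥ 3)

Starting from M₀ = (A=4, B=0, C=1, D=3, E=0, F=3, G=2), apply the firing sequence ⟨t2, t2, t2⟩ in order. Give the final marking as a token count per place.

(A=4, B=0, C=1, D=3, E=0, F=9, G=2)

step 1: fire t2:  (A=4, B=0, C=1, D=3, E=0, F=3, G=2) → (A=4, B=0, C=1, D=3, E=0, F=5, G=2)
step 2: fire t2:  (A=4, B=0, C=1, D=3, E=0, F=5, G=2) → (A=4, B=0, C=1, D=3, E=0, F=7, G=2)
step 3: fire t2:  (A=4, B=0, C=1, D=3, E=0, F=7, G=2) → (A=4, B=0, C=1, D=3, E=0, F=9, G=2)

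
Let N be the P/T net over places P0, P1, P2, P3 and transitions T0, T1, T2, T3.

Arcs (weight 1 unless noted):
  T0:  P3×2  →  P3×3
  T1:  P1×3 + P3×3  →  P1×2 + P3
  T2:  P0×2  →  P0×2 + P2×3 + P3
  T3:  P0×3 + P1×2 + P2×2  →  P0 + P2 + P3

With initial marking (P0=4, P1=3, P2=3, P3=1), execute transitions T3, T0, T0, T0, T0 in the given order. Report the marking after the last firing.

step 1: fire T3:  (P0=4, P1=3, P2=3, P3=1) → (P0=2, P1=1, P2=2, P3=2)
step 2: fire T0:  (P0=2, P1=1, P2=2, P3=2) → (P0=2, P1=1, P2=2, P3=3)
step 3: fire T0:  (P0=2, P1=1, P2=2, P3=3) → (P0=2, P1=1, P2=2, P3=4)
step 4: fire T0:  (P0=2, P1=1, P2=2, P3=4) → (P0=2, P1=1, P2=2, P3=5)
step 5: fire T0:  (P0=2, P1=1, P2=2, P3=5) → (P0=2, P1=1, P2=2, P3=6)

(P0=2, P1=1, P2=2, P3=6)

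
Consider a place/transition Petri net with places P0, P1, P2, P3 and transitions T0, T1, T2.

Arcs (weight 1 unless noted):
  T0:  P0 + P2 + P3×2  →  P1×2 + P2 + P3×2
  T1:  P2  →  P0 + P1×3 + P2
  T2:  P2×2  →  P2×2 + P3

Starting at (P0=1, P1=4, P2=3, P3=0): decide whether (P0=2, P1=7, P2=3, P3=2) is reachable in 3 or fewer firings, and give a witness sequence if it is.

YES — reachable via ⟨T1, T2, T2⟩ (3 firings)

step 1: fire T1:  (P0=1, P1=4, P2=3, P3=0) → (P0=2, P1=7, P2=3, P3=0)
step 2: fire T2:  (P0=2, P1=7, P2=3, P3=0) → (P0=2, P1=7, P2=3, P3=1)
step 3: fire T2:  (P0=2, P1=7, P2=3, P3=1) → (P0=2, P1=7, P2=3, P3=2)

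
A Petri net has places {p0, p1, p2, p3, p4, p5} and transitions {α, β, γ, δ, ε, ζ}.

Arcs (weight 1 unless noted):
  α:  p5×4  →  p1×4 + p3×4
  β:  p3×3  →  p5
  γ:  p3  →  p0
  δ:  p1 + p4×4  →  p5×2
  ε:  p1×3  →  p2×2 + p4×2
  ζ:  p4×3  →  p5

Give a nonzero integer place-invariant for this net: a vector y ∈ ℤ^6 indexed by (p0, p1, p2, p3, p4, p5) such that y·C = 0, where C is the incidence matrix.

Incidence matrix C (rows=places, cols=transitions):
        α    β    γ    δ    ε    ζ
   p0   0    0    1    0    0    0
   p1   4    0    0   -1   -3    0
   p2   0    0    0    0    2    0
   p3   4   -3   -1    0    0    0
   p4   0    0    0   -4    2   -3
   p5  -4    1    0    2    0    1

Candidate y = [1, 2, 2, 1, 1, 3]; check y·C column-wise:
  col α: 1·0 + 2·4 + 2·0 + 1·4 + 1·0 + 3·-4 = 0
  col β: 1·0 + 2·0 + 2·0 + 1·-3 + 1·0 + 3·1 = 0
  col γ: 1·1 + 2·0 + 2·0 + 1·-1 + 1·0 + 3·0 = 0
  col δ: 1·0 + 2·-1 + 2·0 + 1·0 + 1·-4 + 3·2 = 0
  col ε: 1·0 + 2·-3 + 2·2 + 1·0 + 1·2 + 3·0 = 0
  col ζ: 1·0 + 2·0 + 2·0 + 1·0 + 1·-3 + 3·1 = 0

y = (p0:1, p1:2, p2:2, p3:1, p4:1, p5:3)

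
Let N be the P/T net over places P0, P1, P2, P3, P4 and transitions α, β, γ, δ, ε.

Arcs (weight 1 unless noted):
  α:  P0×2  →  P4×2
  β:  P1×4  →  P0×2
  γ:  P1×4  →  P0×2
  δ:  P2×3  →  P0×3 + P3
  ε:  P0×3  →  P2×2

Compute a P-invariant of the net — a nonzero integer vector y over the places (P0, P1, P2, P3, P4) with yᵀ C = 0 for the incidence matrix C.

Incidence matrix C (rows=places, cols=transitions):
        α    β    γ    δ    ε
   P0  -2    2    2    3   -3
   P1   0   -4   -4    0    0
   P2   0    0    0   -3    2
   P3   0    0    0    1    0
   P4   2    0    0    0    0

Candidate y = [2, 1, 3, 3, 2]; check y·C column-wise:
  col α: 2·-2 + 1·0 + 3·0 + 3·0 + 2·2 = 0
  col β: 2·2 + 1·-4 + 3·0 + 3·0 + 2·0 = 0
  col γ: 2·2 + 1·-4 + 3·0 + 3·0 + 2·0 = 0
  col δ: 2·3 + 1·0 + 3·-3 + 3·1 + 2·0 = 0
  col ε: 2·-3 + 1·0 + 3·2 + 3·0 + 2·0 = 0

y = (P0:2, P1:1, P2:3, P3:3, P4:2)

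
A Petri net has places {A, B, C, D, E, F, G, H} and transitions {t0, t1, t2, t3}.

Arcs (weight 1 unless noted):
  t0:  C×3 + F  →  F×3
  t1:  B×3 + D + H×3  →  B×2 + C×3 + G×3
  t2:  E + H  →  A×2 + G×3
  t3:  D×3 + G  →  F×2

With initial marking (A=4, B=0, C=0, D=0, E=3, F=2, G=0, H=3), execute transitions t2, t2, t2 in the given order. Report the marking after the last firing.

(A=10, B=0, C=0, D=0, E=0, F=2, G=9, H=0)

step 1: fire t2:  (A=4, B=0, C=0, D=0, E=3, F=2, G=0, H=3) → (A=6, B=0, C=0, D=0, E=2, F=2, G=3, H=2)
step 2: fire t2:  (A=6, B=0, C=0, D=0, E=2, F=2, G=3, H=2) → (A=8, B=0, C=0, D=0, E=1, F=2, G=6, H=1)
step 3: fire t2:  (A=8, B=0, C=0, D=0, E=1, F=2, G=6, H=1) → (A=10, B=0, C=0, D=0, E=0, F=2, G=9, H=0)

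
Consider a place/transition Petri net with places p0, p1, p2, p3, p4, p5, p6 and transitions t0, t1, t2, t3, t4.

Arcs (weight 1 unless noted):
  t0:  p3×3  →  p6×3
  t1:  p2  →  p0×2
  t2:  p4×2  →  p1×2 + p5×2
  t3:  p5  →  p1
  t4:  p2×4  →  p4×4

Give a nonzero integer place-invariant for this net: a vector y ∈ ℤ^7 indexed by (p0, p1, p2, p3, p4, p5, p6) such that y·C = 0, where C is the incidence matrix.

Incidence matrix C (rows=places, cols=transitions):
       t0   t1   t2   t3   t4
   p0   0    2    0    0    0
   p1   0    0    2    1    0
   p2   0   -1    0    0   -4
   p3  -3    0    0    0    0
   p4   0    0   -2    0    4
   p5   0    0    2   -1    0
   p6   3    0    0    0    0

Candidate y = [1, 1, 2, 0, 2, 1, 0]; check y·C column-wise:
  col t0: 1·0 + 1·0 + 2·0 + 0·-3 + 2·0 + 1·0 + 0·3 = 0
  col t1: 1·2 + 1·0 + 2·-1 + 2·0 + 1·0 = 0
  col t2: 1·0 + 1·2 + 2·0 + 2·-2 + 1·2 = 0
  col t3: 1·0 + 1·1 + 2·0 + 2·0 + 1·-1 = 0
  col t4: 1·0 + 1·0 + 2·-4 + 2·4 + 1·0 = 0

y = (p0:1, p1:1, p2:2, p3:0, p4:2, p5:1, p6:0)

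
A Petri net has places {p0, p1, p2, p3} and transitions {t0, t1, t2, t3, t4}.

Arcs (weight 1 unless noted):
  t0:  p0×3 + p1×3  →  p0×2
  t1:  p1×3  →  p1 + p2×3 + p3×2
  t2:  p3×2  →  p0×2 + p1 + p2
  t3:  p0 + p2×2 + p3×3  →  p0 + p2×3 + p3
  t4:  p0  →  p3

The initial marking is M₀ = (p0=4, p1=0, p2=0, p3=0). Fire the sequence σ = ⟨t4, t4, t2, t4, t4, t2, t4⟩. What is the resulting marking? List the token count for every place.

(p0=3, p1=2, p2=2, p3=1)

step 1: fire t4:  (p0=4, p1=0, p2=0, p3=0) → (p0=3, p1=0, p2=0, p3=1)
step 2: fire t4:  (p0=3, p1=0, p2=0, p3=1) → (p0=2, p1=0, p2=0, p3=2)
step 3: fire t2:  (p0=2, p1=0, p2=0, p3=2) → (p0=4, p1=1, p2=1, p3=0)
step 4: fire t4:  (p0=4, p1=1, p2=1, p3=0) → (p0=3, p1=1, p2=1, p3=1)
step 5: fire t4:  (p0=3, p1=1, p2=1, p3=1) → (p0=2, p1=1, p2=1, p3=2)
step 6: fire t2:  (p0=2, p1=1, p2=1, p3=2) → (p0=4, p1=2, p2=2, p3=0)
step 7: fire t4:  (p0=4, p1=2, p2=2, p3=0) → (p0=3, p1=2, p2=2, p3=1)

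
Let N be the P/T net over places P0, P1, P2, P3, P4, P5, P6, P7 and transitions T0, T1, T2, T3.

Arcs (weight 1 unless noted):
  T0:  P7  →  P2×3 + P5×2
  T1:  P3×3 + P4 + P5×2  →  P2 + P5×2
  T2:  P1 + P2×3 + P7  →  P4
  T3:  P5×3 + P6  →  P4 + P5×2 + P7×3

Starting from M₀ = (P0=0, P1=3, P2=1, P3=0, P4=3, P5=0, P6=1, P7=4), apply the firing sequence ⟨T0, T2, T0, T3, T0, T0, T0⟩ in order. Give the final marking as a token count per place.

(P0=0, P1=2, P2=13, P3=0, P4=5, P5=9, P6=0, P7=1)

step 1: fire T0:  (P0=0, P1=3, P2=1, P3=0, P4=3, P5=0, P6=1, P7=4) → (P0=0, P1=3, P2=4, P3=0, P4=3, P5=2, P6=1, P7=3)
step 2: fire T2:  (P0=0, P1=3, P2=4, P3=0, P4=3, P5=2, P6=1, P7=3) → (P0=0, P1=2, P2=1, P3=0, P4=4, P5=2, P6=1, P7=2)
step 3: fire T0:  (P0=0, P1=2, P2=1, P3=0, P4=4, P5=2, P6=1, P7=2) → (P0=0, P1=2, P2=4, P3=0, P4=4, P5=4, P6=1, P7=1)
step 4: fire T3:  (P0=0, P1=2, P2=4, P3=0, P4=4, P5=4, P6=1, P7=1) → (P0=0, P1=2, P2=4, P3=0, P4=5, P5=3, P6=0, P7=4)
step 5: fire T0:  (P0=0, P1=2, P2=4, P3=0, P4=5, P5=3, P6=0, P7=4) → (P0=0, P1=2, P2=7, P3=0, P4=5, P5=5, P6=0, P7=3)
step 6: fire T0:  (P0=0, P1=2, P2=7, P3=0, P4=5, P5=5, P6=0, P7=3) → (P0=0, P1=2, P2=10, P3=0, P4=5, P5=7, P6=0, P7=2)
step 7: fire T0:  (P0=0, P1=2, P2=10, P3=0, P4=5, P5=7, P6=0, P7=2) → (P0=0, P1=2, P2=13, P3=0, P4=5, P5=9, P6=0, P7=1)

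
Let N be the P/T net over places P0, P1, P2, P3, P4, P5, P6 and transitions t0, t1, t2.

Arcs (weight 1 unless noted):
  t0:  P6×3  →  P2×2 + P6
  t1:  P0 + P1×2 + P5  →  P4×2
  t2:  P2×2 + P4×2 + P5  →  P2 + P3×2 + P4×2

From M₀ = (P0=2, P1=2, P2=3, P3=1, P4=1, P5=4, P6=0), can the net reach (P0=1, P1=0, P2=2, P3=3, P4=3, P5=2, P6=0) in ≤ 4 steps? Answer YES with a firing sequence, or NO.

YES — reachable via ⟨t1, t2⟩ (2 firings)

step 1: fire t1:  (P0=2, P1=2, P2=3, P3=1, P4=1, P5=4, P6=0) → (P0=1, P1=0, P2=3, P3=1, P4=3, P5=3, P6=0)
step 2: fire t2:  (P0=1, P1=0, P2=3, P3=1, P4=3, P5=3, P6=0) → (P0=1, P1=0, P2=2, P3=3, P4=3, P5=2, P6=0)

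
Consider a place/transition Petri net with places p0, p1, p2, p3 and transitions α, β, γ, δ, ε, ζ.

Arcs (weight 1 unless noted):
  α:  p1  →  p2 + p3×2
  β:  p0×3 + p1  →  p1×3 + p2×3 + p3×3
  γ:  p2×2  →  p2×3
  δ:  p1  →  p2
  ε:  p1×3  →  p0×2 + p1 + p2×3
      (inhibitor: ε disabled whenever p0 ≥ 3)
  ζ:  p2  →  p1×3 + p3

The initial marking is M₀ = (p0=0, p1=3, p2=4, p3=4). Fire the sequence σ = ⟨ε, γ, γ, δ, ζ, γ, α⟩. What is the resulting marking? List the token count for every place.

step 1: fire ε:  (p0=0, p1=3, p2=4, p3=4) → (p0=2, p1=1, p2=7, p3=4)
step 2: fire γ:  (p0=2, p1=1, p2=7, p3=4) → (p0=2, p1=1, p2=8, p3=4)
step 3: fire γ:  (p0=2, p1=1, p2=8, p3=4) → (p0=2, p1=1, p2=9, p3=4)
step 4: fire δ:  (p0=2, p1=1, p2=9, p3=4) → (p0=2, p1=0, p2=10, p3=4)
step 5: fire ζ:  (p0=2, p1=0, p2=10, p3=4) → (p0=2, p1=3, p2=9, p3=5)
step 6: fire γ:  (p0=2, p1=3, p2=9, p3=5) → (p0=2, p1=3, p2=10, p3=5)
step 7: fire α:  (p0=2, p1=3, p2=10, p3=5) → (p0=2, p1=2, p2=11, p3=7)

(p0=2, p1=2, p2=11, p3=7)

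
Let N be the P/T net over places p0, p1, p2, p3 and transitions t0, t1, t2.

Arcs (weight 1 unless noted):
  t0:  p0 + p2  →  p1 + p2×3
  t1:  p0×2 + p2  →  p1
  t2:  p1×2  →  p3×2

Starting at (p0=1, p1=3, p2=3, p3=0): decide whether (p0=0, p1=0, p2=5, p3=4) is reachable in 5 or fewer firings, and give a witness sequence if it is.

YES — reachable via ⟨t0, t2, t2⟩ (3 firings)

step 1: fire t0:  (p0=1, p1=3, p2=3, p3=0) → (p0=0, p1=4, p2=5, p3=0)
step 2: fire t2:  (p0=0, p1=4, p2=5, p3=0) → (p0=0, p1=2, p2=5, p3=2)
step 3: fire t2:  (p0=0, p1=2, p2=5, p3=2) → (p0=0, p1=0, p2=5, p3=4)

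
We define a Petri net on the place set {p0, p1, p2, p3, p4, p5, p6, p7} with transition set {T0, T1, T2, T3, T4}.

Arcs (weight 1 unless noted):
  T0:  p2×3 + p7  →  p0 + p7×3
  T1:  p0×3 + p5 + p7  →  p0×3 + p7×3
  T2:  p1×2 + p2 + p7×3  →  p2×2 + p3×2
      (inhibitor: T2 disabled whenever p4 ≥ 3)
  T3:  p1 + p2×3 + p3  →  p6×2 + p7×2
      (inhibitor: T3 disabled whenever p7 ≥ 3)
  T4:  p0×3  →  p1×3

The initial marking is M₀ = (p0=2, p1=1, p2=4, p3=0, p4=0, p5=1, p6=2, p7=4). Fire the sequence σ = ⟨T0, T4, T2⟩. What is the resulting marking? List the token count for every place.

step 1: fire T0:  (p0=2, p1=1, p2=4, p3=0, p4=0, p5=1, p6=2, p7=4) → (p0=3, p1=1, p2=1, p3=0, p4=0, p5=1, p6=2, p7=6)
step 2: fire T4:  (p0=3, p1=1, p2=1, p3=0, p4=0, p5=1, p6=2, p7=6) → (p0=0, p1=4, p2=1, p3=0, p4=0, p5=1, p6=2, p7=6)
step 3: fire T2:  (p0=0, p1=4, p2=1, p3=0, p4=0, p5=1, p6=2, p7=6) → (p0=0, p1=2, p2=2, p3=2, p4=0, p5=1, p6=2, p7=3)

(p0=0, p1=2, p2=2, p3=2, p4=0, p5=1, p6=2, p7=3)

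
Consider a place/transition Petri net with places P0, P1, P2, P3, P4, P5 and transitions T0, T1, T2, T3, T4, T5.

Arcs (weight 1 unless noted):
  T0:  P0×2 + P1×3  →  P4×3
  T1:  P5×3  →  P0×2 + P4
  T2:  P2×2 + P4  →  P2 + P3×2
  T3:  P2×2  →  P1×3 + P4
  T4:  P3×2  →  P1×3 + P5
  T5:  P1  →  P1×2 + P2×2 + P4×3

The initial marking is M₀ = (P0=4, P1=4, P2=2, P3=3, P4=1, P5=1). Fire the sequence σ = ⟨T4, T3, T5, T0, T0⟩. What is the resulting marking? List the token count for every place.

(P0=0, P1=5, P2=2, P3=1, P4=11, P5=2)

step 1: fire T4:  (P0=4, P1=4, P2=2, P3=3, P4=1, P5=1) → (P0=4, P1=7, P2=2, P3=1, P4=1, P5=2)
step 2: fire T3:  (P0=4, P1=7, P2=2, P3=1, P4=1, P5=2) → (P0=4, P1=10, P2=0, P3=1, P4=2, P5=2)
step 3: fire T5:  (P0=4, P1=10, P2=0, P3=1, P4=2, P5=2) → (P0=4, P1=11, P2=2, P3=1, P4=5, P5=2)
step 4: fire T0:  (P0=4, P1=11, P2=2, P3=1, P4=5, P5=2) → (P0=2, P1=8, P2=2, P3=1, P4=8, P5=2)
step 5: fire T0:  (P0=2, P1=8, P2=2, P3=1, P4=8, P5=2) → (P0=0, P1=5, P2=2, P3=1, P4=11, P5=2)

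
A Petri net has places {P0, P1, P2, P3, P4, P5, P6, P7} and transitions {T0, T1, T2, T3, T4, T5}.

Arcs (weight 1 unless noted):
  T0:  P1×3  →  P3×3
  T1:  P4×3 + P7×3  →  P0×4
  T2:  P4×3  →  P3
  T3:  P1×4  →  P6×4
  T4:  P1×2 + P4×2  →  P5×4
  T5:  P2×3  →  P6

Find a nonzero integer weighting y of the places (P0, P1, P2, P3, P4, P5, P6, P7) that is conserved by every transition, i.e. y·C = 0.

y = (P0:3, P1:12, P2:4, P3:12, P4:4, P5:8, P6:12, P7:0)

Incidence matrix C (rows=places, cols=transitions):
       T0   T1   T2   T3   T4   T5
   P0   0    4    0    0    0    0
   P1  -3    0    0   -4   -2    0
   P2   0    0    0    0    0   -3
   P3   3    0    1    0    0    0
   P4   0   -3   -3    0   -2    0
   P5   0    0    0    0    4    0
   P6   0    0    0    4    0    1
   P7   0   -3    0    0    0    0

Candidate y = [3, 12, 4, 12, 4, 8, 12, 0]; check y·C column-wise:
  col T0: 3·0 + 12·-3 + 4·0 + 12·3 + 4·0 + 8·0 + 12·0 = 0
  col T1: 3·4 + 12·0 + 4·0 + 12·0 + 4·-3 + 8·0 + 12·0 + 0·-3 = 0
  col T2: 3·0 + 12·0 + 4·0 + 12·1 + 4·-3 + 8·0 + 12·0 = 0
  col T3: 3·0 + 12·-4 + 4·0 + 12·0 + 4·0 + 8·0 + 12·4 = 0
  col T4: 3·0 + 12·-2 + 4·0 + 12·0 + 4·-2 + 8·4 + 12·0 = 0
  col T5: 3·0 + 12·0 + 4·-3 + 12·0 + 4·0 + 8·0 + 12·1 = 0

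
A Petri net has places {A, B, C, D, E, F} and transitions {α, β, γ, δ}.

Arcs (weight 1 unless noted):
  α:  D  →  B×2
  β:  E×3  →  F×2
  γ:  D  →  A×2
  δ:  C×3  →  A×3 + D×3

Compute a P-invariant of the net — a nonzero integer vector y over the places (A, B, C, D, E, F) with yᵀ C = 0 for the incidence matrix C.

y = (A:1, B:1, C:3, D:2, E:0, F:0)

Incidence matrix C (rows=places, cols=transitions):
        α    β    γ    δ
    A   0    0    2    3
    B   2    0    0    0
    C   0    0    0   -3
    D  -1    0   -1    3
    E   0   -3    0    0
    F   0    2    0    0

Candidate y = [1, 1, 3, 2, 0, 0]; check y·C column-wise:
  col α: 1·0 + 1·2 + 3·0 + 2·-1 = 0
  col β: 1·0 + 1·0 + 3·0 + 2·0 + 0·-3 + 0·2 = 0
  col γ: 1·2 + 1·0 + 3·0 + 2·-1 = 0
  col δ: 1·3 + 1·0 + 3·-3 + 2·3 = 0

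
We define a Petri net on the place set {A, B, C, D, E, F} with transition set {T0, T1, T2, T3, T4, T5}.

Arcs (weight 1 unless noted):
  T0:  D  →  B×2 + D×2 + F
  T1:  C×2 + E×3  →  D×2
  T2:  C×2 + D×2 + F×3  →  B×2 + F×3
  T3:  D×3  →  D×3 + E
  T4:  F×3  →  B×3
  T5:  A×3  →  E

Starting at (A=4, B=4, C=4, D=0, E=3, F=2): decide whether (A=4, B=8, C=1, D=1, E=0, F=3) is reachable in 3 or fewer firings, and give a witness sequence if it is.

NO — not reachable within 3 firings

depth 0: 1 marking
depth 1: 3 markings reached so far
depth 2: 5 markings reached so far
depth 3: 10 markings reached so far
target is not among the 10 markings reachable within 3 steps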